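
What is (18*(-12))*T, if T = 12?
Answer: -2592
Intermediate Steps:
(18*(-12))*T = (18*(-12))*12 = -216*12 = -2592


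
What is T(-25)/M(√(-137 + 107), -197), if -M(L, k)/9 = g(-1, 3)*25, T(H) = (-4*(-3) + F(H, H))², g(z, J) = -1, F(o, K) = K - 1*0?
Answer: 169/225 ≈ 0.75111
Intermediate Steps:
F(o, K) = K (F(o, K) = K + 0 = K)
T(H) = (12 + H)² (T(H) = (-4*(-3) + H)² = (12 + H)²)
M(L, k) = 225 (M(L, k) = -(-9)*25 = -9*(-25) = 225)
T(-25)/M(√(-137 + 107), -197) = (12 - 25)²/225 = (-13)²*(1/225) = 169*(1/225) = 169/225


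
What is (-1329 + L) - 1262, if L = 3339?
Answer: 748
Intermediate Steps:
(-1329 + L) - 1262 = (-1329 + 3339) - 1262 = 2010 - 1262 = 748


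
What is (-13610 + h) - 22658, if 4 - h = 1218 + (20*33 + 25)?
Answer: -38167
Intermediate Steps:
h = -1899 (h = 4 - (1218 + (20*33 + 25)) = 4 - (1218 + (660 + 25)) = 4 - (1218 + 685) = 4 - 1*1903 = 4 - 1903 = -1899)
(-13610 + h) - 22658 = (-13610 - 1899) - 22658 = -15509 - 22658 = -38167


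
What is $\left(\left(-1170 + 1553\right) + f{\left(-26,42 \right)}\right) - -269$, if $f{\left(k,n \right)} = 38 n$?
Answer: $2248$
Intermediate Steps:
$\left(\left(-1170 + 1553\right) + f{\left(-26,42 \right)}\right) - -269 = \left(\left(-1170 + 1553\right) + 38 \cdot 42\right) - -269 = \left(383 + 1596\right) + 269 = 1979 + 269 = 2248$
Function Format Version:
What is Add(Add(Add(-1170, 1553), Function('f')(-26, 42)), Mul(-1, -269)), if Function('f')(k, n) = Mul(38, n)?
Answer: 2248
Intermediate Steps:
Add(Add(Add(-1170, 1553), Function('f')(-26, 42)), Mul(-1, -269)) = Add(Add(Add(-1170, 1553), Mul(38, 42)), Mul(-1, -269)) = Add(Add(383, 1596), 269) = Add(1979, 269) = 2248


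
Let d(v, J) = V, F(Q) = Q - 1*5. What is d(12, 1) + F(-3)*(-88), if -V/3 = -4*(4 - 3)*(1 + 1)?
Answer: 728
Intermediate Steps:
V = 24 (V = -(-12)*(4 - 3)*(1 + 1) = -(-12)*1*2 = -(-12)*2 = -3*(-8) = 24)
F(Q) = -5 + Q (F(Q) = Q - 5 = -5 + Q)
d(v, J) = 24
d(12, 1) + F(-3)*(-88) = 24 + (-5 - 3)*(-88) = 24 - 8*(-88) = 24 + 704 = 728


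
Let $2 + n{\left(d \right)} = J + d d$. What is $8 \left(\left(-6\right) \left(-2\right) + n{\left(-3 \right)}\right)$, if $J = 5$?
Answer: $192$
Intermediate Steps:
$n{\left(d \right)} = 3 + d^{2}$ ($n{\left(d \right)} = -2 + \left(5 + d d\right) = -2 + \left(5 + d^{2}\right) = 3 + d^{2}$)
$8 \left(\left(-6\right) \left(-2\right) + n{\left(-3 \right)}\right) = 8 \left(\left(-6\right) \left(-2\right) + \left(3 + \left(-3\right)^{2}\right)\right) = 8 \left(12 + \left(3 + 9\right)\right) = 8 \left(12 + 12\right) = 8 \cdot 24 = 192$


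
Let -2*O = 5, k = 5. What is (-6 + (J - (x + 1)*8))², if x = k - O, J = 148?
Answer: 5476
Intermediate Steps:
O = -5/2 (O = -½*5 = -5/2 ≈ -2.5000)
x = 15/2 (x = 5 - 1*(-5/2) = 5 + 5/2 = 15/2 ≈ 7.5000)
(-6 + (J - (x + 1)*8))² = (-6 + (148 - (15/2 + 1)*8))² = (-6 + (148 - 17*8/2))² = (-6 + (148 - 1*68))² = (-6 + (148 - 68))² = (-6 + 80)² = 74² = 5476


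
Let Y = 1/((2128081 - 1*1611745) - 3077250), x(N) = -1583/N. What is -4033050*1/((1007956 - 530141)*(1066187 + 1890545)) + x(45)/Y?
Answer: 63636332263477909919/706385450290 ≈ 9.0087e+7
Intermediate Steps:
Y = -1/2560914 (Y = 1/((2128081 - 1611745) - 3077250) = 1/(516336 - 3077250) = 1/(-2560914) = -1/2560914 ≈ -3.9049e-7)
-4033050*1/((1007956 - 530141)*(1066187 + 1890545)) + x(45)/Y = -4033050*1/((1007956 - 530141)*(1066187 + 1890545)) + (-1583/45)/(-1/2560914) = -4033050/(477815*2956732) - 1583*1/45*(-2560914) = -4033050/1412770900580 - 1583/45*(-2560914) = -4033050*1/1412770900580 + 450436318/5 = -403305/141277090058 + 450436318/5 = 63636332263477909919/706385450290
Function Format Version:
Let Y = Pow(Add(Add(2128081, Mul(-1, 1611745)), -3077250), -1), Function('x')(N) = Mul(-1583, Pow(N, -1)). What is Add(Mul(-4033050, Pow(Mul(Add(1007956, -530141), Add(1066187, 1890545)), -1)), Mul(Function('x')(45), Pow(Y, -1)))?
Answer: Rational(63636332263477909919, 706385450290) ≈ 9.0087e+7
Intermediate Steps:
Y = Rational(-1, 2560914) (Y = Pow(Add(Add(2128081, -1611745), -3077250), -1) = Pow(Add(516336, -3077250), -1) = Pow(-2560914, -1) = Rational(-1, 2560914) ≈ -3.9049e-7)
Add(Mul(-4033050, Pow(Mul(Add(1007956, -530141), Add(1066187, 1890545)), -1)), Mul(Function('x')(45), Pow(Y, -1))) = Add(Mul(-4033050, Pow(Mul(Add(1007956, -530141), Add(1066187, 1890545)), -1)), Mul(Mul(-1583, Pow(45, -1)), Pow(Rational(-1, 2560914), -1))) = Add(Mul(-4033050, Pow(Mul(477815, 2956732), -1)), Mul(Mul(-1583, Rational(1, 45)), -2560914)) = Add(Mul(-4033050, Pow(1412770900580, -1)), Mul(Rational(-1583, 45), -2560914)) = Add(Mul(-4033050, Rational(1, 1412770900580)), Rational(450436318, 5)) = Add(Rational(-403305, 141277090058), Rational(450436318, 5)) = Rational(63636332263477909919, 706385450290)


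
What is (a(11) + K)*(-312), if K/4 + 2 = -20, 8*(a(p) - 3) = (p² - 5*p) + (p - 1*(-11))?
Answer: 23088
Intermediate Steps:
a(p) = 35/8 - p/2 + p²/8 (a(p) = 3 + ((p² - 5*p) + (p - 1*(-11)))/8 = 3 + ((p² - 5*p) + (p + 11))/8 = 3 + ((p² - 5*p) + (11 + p))/8 = 3 + (11 + p² - 4*p)/8 = 3 + (11/8 - p/2 + p²/8) = 35/8 - p/2 + p²/8)
K = -88 (K = -8 + 4*(-20) = -8 - 80 = -88)
(a(11) + K)*(-312) = ((35/8 - ½*11 + (⅛)*11²) - 88)*(-312) = ((35/8 - 11/2 + (⅛)*121) - 88)*(-312) = ((35/8 - 11/2 + 121/8) - 88)*(-312) = (14 - 88)*(-312) = -74*(-312) = 23088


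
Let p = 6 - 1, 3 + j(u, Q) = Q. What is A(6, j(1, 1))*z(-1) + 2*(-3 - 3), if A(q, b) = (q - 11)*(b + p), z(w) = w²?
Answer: -27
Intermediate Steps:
j(u, Q) = -3 + Q
p = 5
A(q, b) = (-11 + q)*(5 + b) (A(q, b) = (q - 11)*(b + 5) = (-11 + q)*(5 + b))
A(6, j(1, 1))*z(-1) + 2*(-3 - 3) = (-55 - 11*(-3 + 1) + 5*6 + (-3 + 1)*6)*(-1)² + 2*(-3 - 3) = (-55 - 11*(-2) + 30 - 2*6)*1 + 2*(-6) = (-55 + 22 + 30 - 12)*1 - 12 = -15*1 - 12 = -15 - 12 = -27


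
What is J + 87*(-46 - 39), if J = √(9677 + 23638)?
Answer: -7395 + √33315 ≈ -7212.5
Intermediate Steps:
J = √33315 ≈ 182.52
J + 87*(-46 - 39) = √33315 + 87*(-46 - 39) = √33315 + 87*(-85) = √33315 - 7395 = -7395 + √33315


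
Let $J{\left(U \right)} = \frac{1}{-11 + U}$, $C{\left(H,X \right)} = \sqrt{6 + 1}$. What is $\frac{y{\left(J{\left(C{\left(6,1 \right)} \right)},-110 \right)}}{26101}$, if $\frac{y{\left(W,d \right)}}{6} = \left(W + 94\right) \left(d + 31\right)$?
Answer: $- \frac{845695}{495919} + \frac{79 \sqrt{7}}{495919} \approx -1.7049$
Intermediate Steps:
$C{\left(H,X \right)} = \sqrt{7}$
$y{\left(W,d \right)} = 6 \left(31 + d\right) \left(94 + W\right)$ ($y{\left(W,d \right)} = 6 \left(W + 94\right) \left(d + 31\right) = 6 \left(94 + W\right) \left(31 + d\right) = 6 \left(31 + d\right) \left(94 + W\right)$)
$\frac{y{\left(J{\left(C{\left(6,1 \right)} \right)},-110 \right)}}{26101} = \frac{17484 + \frac{186}{-11 + \sqrt{7}} + 564 \left(-110\right) + 6 \frac{1}{-11 + \sqrt{7}} \left(-110\right)}{26101} = \left(17484 + \frac{186}{-11 + \sqrt{7}} - 62040 - \frac{660}{-11 + \sqrt{7}}\right) \frac{1}{26101} = \left(-44556 - \frac{474}{-11 + \sqrt{7}}\right) \frac{1}{26101} = - \frac{44556}{26101} - \frac{474}{26101 \left(-11 + \sqrt{7}\right)}$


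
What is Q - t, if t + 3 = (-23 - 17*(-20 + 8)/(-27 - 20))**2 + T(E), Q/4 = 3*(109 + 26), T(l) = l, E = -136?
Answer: 2234406/2209 ≈ 1011.5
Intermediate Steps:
Q = 1620 (Q = 4*(3*(109 + 26)) = 4*(3*135) = 4*405 = 1620)
t = 1344174/2209 (t = -3 + ((-23 - 17*(-20 + 8)/(-27 - 20))**2 - 136) = -3 + ((-23 - 17/((-47/(-12))))**2 - 136) = -3 + ((-23 - 17/((-47*(-1/12))))**2 - 136) = -3 + ((-23 - 17/47/12)**2 - 136) = -3 + ((-23 - 17*12/47)**2 - 136) = -3 + ((-23 - 204/47)**2 - 136) = -3 + ((-1285/47)**2 - 136) = -3 + (1651225/2209 - 136) = -3 + 1350801/2209 = 1344174/2209 ≈ 608.50)
Q - t = 1620 - 1*1344174/2209 = 1620 - 1344174/2209 = 2234406/2209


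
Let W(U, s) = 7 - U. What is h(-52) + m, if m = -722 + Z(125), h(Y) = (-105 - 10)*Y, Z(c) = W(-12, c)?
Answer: 5277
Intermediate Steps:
Z(c) = 19 (Z(c) = 7 - 1*(-12) = 7 + 12 = 19)
h(Y) = -115*Y
m = -703 (m = -722 + 19 = -703)
h(-52) + m = -115*(-52) - 703 = 5980 - 703 = 5277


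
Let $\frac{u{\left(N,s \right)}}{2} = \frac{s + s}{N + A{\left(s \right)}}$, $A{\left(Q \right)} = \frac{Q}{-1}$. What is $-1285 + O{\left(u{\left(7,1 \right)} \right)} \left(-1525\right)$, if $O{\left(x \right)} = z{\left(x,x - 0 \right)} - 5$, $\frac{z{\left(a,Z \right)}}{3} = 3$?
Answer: $-7385$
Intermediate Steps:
$A{\left(Q \right)} = - Q$ ($A{\left(Q \right)} = Q \left(-1\right) = - Q$)
$z{\left(a,Z \right)} = 9$ ($z{\left(a,Z \right)} = 3 \cdot 3 = 9$)
$u{\left(N,s \right)} = \frac{4 s}{N - s}$ ($u{\left(N,s \right)} = 2 \frac{s + s}{N - s} = 2 \frac{2 s}{N - s} = \frac{4 s}{N - s}$)
$O{\left(x \right)} = 4$ ($O{\left(x \right)} = 9 - 5 = 4$)
$-1285 + O{\left(u{\left(7,1 \right)} \right)} \left(-1525\right) = -1285 + 4 \left(-1525\right) = -1285 - 6100 = -7385$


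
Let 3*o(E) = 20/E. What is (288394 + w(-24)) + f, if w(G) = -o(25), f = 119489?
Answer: 6118241/15 ≈ 4.0788e+5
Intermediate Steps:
o(E) = 20/(3*E) (o(E) = (20/E)/3 = 20/(3*E))
w(G) = -4/15 (w(G) = -20/(3*25) = -1*4/15 = -4/15)
(288394 + w(-24)) + f = (288394 - 4/15) + 119489 = 4325906/15 + 119489 = 6118241/15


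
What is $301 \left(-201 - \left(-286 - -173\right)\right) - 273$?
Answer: $-26761$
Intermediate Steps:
$301 \left(-201 - \left(-286 - -173\right)\right) - 273 = 301 \left(-201 - \left(-286 + 173\right)\right) - 273 = 301 \left(-201 - -113\right) - 273 = 301 \left(-201 + 113\right) - 273 = 301 \left(-88\right) - 273 = -26488 - 273 = -26761$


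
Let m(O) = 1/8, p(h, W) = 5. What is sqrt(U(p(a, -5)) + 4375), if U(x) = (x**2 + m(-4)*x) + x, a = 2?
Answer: sqrt(70490)/4 ≈ 66.375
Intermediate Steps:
m(O) = 1/8
U(x) = x**2 + 9*x/8 (U(x) = (x**2 + x/8) + x = x**2 + 9*x/8)
sqrt(U(p(a, -5)) + 4375) = sqrt((1/8)*5*(9 + 8*5) + 4375) = sqrt((1/8)*5*(9 + 40) + 4375) = sqrt((1/8)*5*49 + 4375) = sqrt(245/8 + 4375) = sqrt(35245/8) = sqrt(70490)/4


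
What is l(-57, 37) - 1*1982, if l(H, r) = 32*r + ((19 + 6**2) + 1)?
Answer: -742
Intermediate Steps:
l(H, r) = 56 + 32*r (l(H, r) = 32*r + ((19 + 36) + 1) = 32*r + (55 + 1) = 32*r + 56 = 56 + 32*r)
l(-57, 37) - 1*1982 = (56 + 32*37) - 1*1982 = (56 + 1184) - 1982 = 1240 - 1982 = -742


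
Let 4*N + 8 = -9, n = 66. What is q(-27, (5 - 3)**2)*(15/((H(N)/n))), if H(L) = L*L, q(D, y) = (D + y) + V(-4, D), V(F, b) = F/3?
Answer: -385440/289 ≈ -1333.7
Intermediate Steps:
N = -17/4 (N = -2 + (1/4)*(-9) = -2 - 9/4 = -17/4 ≈ -4.2500)
V(F, b) = F/3 (V(F, b) = F*(1/3) = F/3)
q(D, y) = -4/3 + D + y (q(D, y) = (D + y) + (1/3)*(-4) = (D + y) - 4/3 = -4/3 + D + y)
H(L) = L**2
q(-27, (5 - 3)**2)*(15/((H(N)/n))) = (-4/3 - 27 + (5 - 3)**2)*(15/(((-17/4)**2/66))) = (-4/3 - 27 + 2**2)*(15/(((289/16)*(1/66)))) = (-4/3 - 27 + 4)*(15/(289/1056)) = -365*1056/289 = -73/3*15840/289 = -385440/289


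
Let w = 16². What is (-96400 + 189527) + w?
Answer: 93383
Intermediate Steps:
w = 256
(-96400 + 189527) + w = (-96400 + 189527) + 256 = 93127 + 256 = 93383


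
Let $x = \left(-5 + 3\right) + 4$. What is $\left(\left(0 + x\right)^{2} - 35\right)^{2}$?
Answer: $961$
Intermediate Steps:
$x = 2$ ($x = -2 + 4 = 2$)
$\left(\left(0 + x\right)^{2} - 35\right)^{2} = \left(\left(0 + 2\right)^{2} - 35\right)^{2} = \left(2^{2} - 35\right)^{2} = \left(4 - 35\right)^{2} = \left(-31\right)^{2} = 961$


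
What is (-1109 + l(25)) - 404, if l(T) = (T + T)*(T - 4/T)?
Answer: -271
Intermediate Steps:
l(T) = 2*T*(T - 4/T) (l(T) = (2*T)*(T - 4/T) = 2*T*(T - 4/T))
(-1109 + l(25)) - 404 = (-1109 + (-8 + 2*25**2)) - 404 = (-1109 + (-8 + 2*625)) - 404 = (-1109 + (-8 + 1250)) - 404 = (-1109 + 1242) - 404 = 133 - 404 = -271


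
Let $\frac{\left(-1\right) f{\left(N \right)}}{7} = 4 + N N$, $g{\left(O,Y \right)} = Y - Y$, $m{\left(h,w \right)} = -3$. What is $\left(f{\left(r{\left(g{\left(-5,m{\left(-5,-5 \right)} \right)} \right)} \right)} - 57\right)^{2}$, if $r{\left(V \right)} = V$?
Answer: $7225$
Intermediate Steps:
$g{\left(O,Y \right)} = 0$
$f{\left(N \right)} = -28 - 7 N^{2}$ ($f{\left(N \right)} = - 7 \left(4 + N N\right) = - 7 \left(4 + N^{2}\right) = -28 - 7 N^{2}$)
$\left(f{\left(r{\left(g{\left(-5,m{\left(-5,-5 \right)} \right)} \right)} \right)} - 57\right)^{2} = \left(\left(-28 - 7 \cdot 0^{2}\right) - 57\right)^{2} = \left(\left(-28 - 0\right) - 57\right)^{2} = \left(\left(-28 + 0\right) - 57\right)^{2} = \left(-28 - 57\right)^{2} = \left(-85\right)^{2} = 7225$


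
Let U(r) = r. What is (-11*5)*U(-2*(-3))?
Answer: -330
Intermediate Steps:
(-11*5)*U(-2*(-3)) = (-11*5)*(-2*(-3)) = -55*6 = -330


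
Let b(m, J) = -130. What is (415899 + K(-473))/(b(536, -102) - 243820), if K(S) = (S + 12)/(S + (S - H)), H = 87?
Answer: -214812064/126000175 ≈ -1.7049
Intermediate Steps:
K(S) = (12 + S)/(-87 + 2*S) (K(S) = (S + 12)/(S + (S - 1*87)) = (12 + S)/(S + (S - 87)) = (12 + S)/(S + (-87 + S)) = (12 + S)/(-87 + 2*S))
(415899 + K(-473))/(b(536, -102) - 243820) = (415899 + (12 - 473)/(-87 + 2*(-473)))/(-130 - 243820) = (415899 - 461/(-87 - 946))/(-243950) = (415899 - 461/(-1033))*(-1/243950) = (415899 - 1/1033*(-461))*(-1/243950) = (415899 + 461/1033)*(-1/243950) = (429624128/1033)*(-1/243950) = -214812064/126000175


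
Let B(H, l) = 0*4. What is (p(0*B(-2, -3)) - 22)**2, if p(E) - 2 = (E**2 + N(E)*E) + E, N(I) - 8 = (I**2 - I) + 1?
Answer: 400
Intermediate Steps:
B(H, l) = 0
N(I) = 9 + I**2 - I (N(I) = 8 + ((I**2 - I) + 1) = 8 + (1 + I**2 - I) = 9 + I**2 - I)
p(E) = 2 + E + E**2 + E*(9 + E**2 - E) (p(E) = 2 + ((E**2 + (9 + E**2 - E)*E) + E) = 2 + ((E**2 + E*(9 + E**2 - E)) + E) = 2 + (E + E**2 + E*(9 + E**2 - E)) = 2 + E + E**2 + E*(9 + E**2 - E))
(p(0*B(-2, -3)) - 22)**2 = ((2 + (0*0)**3 + 10*(0*0)) - 22)**2 = ((2 + 0**3 + 10*0) - 22)**2 = ((2 + 0 + 0) - 22)**2 = (2 - 22)**2 = (-20)**2 = 400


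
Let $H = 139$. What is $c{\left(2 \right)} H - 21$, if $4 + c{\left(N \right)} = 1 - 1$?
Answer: $-577$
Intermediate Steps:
$c{\left(N \right)} = -4$ ($c{\left(N \right)} = -4 + \left(1 - 1\right) = -4 + 0 = -4$)
$c{\left(2 \right)} H - 21 = \left(-4\right) 139 - 21 = -556 - 21 = -577$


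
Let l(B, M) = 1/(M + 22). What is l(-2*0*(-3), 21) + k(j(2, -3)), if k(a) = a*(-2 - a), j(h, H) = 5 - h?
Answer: -644/43 ≈ -14.977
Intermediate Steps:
l(B, M) = 1/(22 + M)
l(-2*0*(-3), 21) + k(j(2, -3)) = 1/(22 + 21) - (5 - 1*2)*(2 + (5 - 1*2)) = 1/43 - (5 - 2)*(2 + (5 - 2)) = 1/43 - 1*3*(2 + 3) = 1/43 - 1*3*5 = 1/43 - 15 = -644/43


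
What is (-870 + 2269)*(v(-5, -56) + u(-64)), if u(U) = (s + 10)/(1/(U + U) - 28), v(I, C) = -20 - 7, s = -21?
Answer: -133446413/3585 ≈ -37224.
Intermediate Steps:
v(I, C) = -27
u(U) = -11/(-28 + 1/(2*U)) (u(U) = (-21 + 10)/(1/(U + U) - 28) = -11/(1/(2*U) - 28) = -11/(-28 + 1/(2*U)))
(-870 + 2269)*(v(-5, -56) + u(-64)) = (-870 + 2269)*(-27 + 22*(-64)/(-1 + 56*(-64))) = 1399*(-27 + 22*(-64)/(-1 - 3584)) = 1399*(-27 + 22*(-64)/(-3585)) = 1399*(-27 + 22*(-64)*(-1/3585)) = 1399*(-27 + 1408/3585) = 1399*(-95387/3585) = -133446413/3585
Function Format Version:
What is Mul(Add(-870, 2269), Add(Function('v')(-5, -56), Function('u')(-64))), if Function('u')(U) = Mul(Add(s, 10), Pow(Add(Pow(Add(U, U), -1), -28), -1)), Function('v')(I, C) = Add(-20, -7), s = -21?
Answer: Rational(-133446413, 3585) ≈ -37224.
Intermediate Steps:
Function('v')(I, C) = -27
Function('u')(U) = Mul(-11, Pow(Add(-28, Mul(Rational(1, 2), Pow(U, -1))), -1)) (Function('u')(U) = Mul(Add(-21, 10), Pow(Add(Pow(Add(U, U), -1), -28), -1)) = Mul(-11, Pow(Add(Pow(Mul(2, U), -1), -28), -1)) = Mul(-11, Pow(Add(Mul(Rational(1, 2), Pow(U, -1)), -28), -1)) = Mul(-11, Pow(Add(-28, Mul(Rational(1, 2), Pow(U, -1))), -1)))
Mul(Add(-870, 2269), Add(Function('v')(-5, -56), Function('u')(-64))) = Mul(Add(-870, 2269), Add(-27, Mul(22, -64, Pow(Add(-1, Mul(56, -64)), -1)))) = Mul(1399, Add(-27, Mul(22, -64, Pow(Add(-1, -3584), -1)))) = Mul(1399, Add(-27, Mul(22, -64, Pow(-3585, -1)))) = Mul(1399, Add(-27, Mul(22, -64, Rational(-1, 3585)))) = Mul(1399, Add(-27, Rational(1408, 3585))) = Mul(1399, Rational(-95387, 3585)) = Rational(-133446413, 3585)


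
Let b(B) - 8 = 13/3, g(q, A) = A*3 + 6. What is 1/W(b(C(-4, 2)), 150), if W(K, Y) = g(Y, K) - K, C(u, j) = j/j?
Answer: 3/92 ≈ 0.032609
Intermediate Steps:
C(u, j) = 1
g(q, A) = 6 + 3*A (g(q, A) = 3*A + 6 = 6 + 3*A)
b(B) = 37/3 (b(B) = 8 + 13/3 = 37/3)
W(K, Y) = 6 + 2*K (W(K, Y) = (6 + 3*K) - K = 6 + 2*K)
1/W(b(C(-4, 2)), 150) = 1/(6 + 2*(37/3)) = 1/(6 + 74/3) = 1/(92/3) = 3/92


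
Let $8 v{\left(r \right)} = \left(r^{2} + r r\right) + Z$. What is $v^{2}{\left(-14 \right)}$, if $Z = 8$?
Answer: $2500$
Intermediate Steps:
$v{\left(r \right)} = 1 + \frac{r^{2}}{4}$ ($v{\left(r \right)} = \frac{\left(r^{2} + r r\right) + 8}{8} = \frac{\left(r^{2} + r^{2}\right) + 8}{8} = \frac{2 r^{2} + 8}{8} = \frac{8 + 2 r^{2}}{8} = 1 + \frac{r^{2}}{4}$)
$v^{2}{\left(-14 \right)} = \left(1 + \frac{\left(-14\right)^{2}}{4}\right)^{2} = \left(1 + \frac{1}{4} \cdot 196\right)^{2} = \left(1 + 49\right)^{2} = 50^{2} = 2500$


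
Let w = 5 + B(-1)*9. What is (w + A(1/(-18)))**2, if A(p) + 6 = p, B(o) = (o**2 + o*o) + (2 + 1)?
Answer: 625681/324 ≈ 1931.1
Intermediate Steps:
B(o) = 3 + 2*o**2 (B(o) = (o**2 + o**2) + 3 = 2*o**2 + 3 = 3 + 2*o**2)
A(p) = -6 + p
w = 50 (w = 5 + (3 + 2*(-1)**2)*9 = 5 + (3 + 2*1)*9 = 5 + (3 + 2)*9 = 5 + 5*9 = 5 + 45 = 50)
(w + A(1/(-18)))**2 = (50 + (-6 + 1/(-18)))**2 = (50 + (-6 - 1/18))**2 = (50 - 109/18)**2 = (791/18)**2 = 625681/324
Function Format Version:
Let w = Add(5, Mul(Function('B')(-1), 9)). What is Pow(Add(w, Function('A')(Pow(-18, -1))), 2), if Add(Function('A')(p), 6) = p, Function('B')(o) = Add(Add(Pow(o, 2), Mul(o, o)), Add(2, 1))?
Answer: Rational(625681, 324) ≈ 1931.1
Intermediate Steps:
Function('B')(o) = Add(3, Mul(2, Pow(o, 2))) (Function('B')(o) = Add(Add(Pow(o, 2), Pow(o, 2)), 3) = Add(Mul(2, Pow(o, 2)), 3) = Add(3, Mul(2, Pow(o, 2))))
Function('A')(p) = Add(-6, p)
w = 50 (w = Add(5, Mul(Add(3, Mul(2, Pow(-1, 2))), 9)) = Add(5, Mul(Add(3, Mul(2, 1)), 9)) = Add(5, Mul(Add(3, 2), 9)) = Add(5, Mul(5, 9)) = Add(5, 45) = 50)
Pow(Add(w, Function('A')(Pow(-18, -1))), 2) = Pow(Add(50, Add(-6, Pow(-18, -1))), 2) = Pow(Add(50, Add(-6, Rational(-1, 18))), 2) = Pow(Add(50, Rational(-109, 18)), 2) = Pow(Rational(791, 18), 2) = Rational(625681, 324)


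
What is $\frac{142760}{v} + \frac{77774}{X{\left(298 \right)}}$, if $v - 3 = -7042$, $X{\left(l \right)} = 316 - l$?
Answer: $\frac{272440753}{63351} \approx 4300.5$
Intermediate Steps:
$v = -7039$ ($v = 3 - 7042 = -7039$)
$\frac{142760}{v} + \frac{77774}{X{\left(298 \right)}} = \frac{142760}{-7039} + \frac{77774}{316 - 298} = 142760 \left(- \frac{1}{7039}\right) + \frac{77774}{316 - 298} = - \frac{142760}{7039} + \frac{77774}{18} = - \frac{142760}{7039} + 77774 \cdot \frac{1}{18} = - \frac{142760}{7039} + \frac{38887}{9} = \frac{272440753}{63351}$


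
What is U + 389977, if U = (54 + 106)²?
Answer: 415577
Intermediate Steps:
U = 25600 (U = 160² = 25600)
U + 389977 = 25600 + 389977 = 415577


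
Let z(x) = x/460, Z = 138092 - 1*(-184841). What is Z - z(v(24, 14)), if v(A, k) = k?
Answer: 74274583/230 ≈ 3.2293e+5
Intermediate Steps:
Z = 322933 (Z = 138092 + 184841 = 322933)
z(x) = x/460 (z(x) = x*(1/460) = x/460)
Z - z(v(24, 14)) = 322933 - 14/460 = 322933 - 1*7/230 = 322933 - 7/230 = 74274583/230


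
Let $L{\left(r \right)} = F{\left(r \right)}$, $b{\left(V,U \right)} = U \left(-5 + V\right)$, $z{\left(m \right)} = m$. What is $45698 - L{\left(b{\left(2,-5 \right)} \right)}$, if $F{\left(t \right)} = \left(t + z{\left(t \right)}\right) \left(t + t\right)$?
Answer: $44798$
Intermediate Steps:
$F{\left(t \right)} = 4 t^{2}$ ($F{\left(t \right)} = \left(t + t\right) \left(t + t\right) = 2 t 2 t = 4 t^{2}$)
$L{\left(r \right)} = 4 r^{2}$
$45698 - L{\left(b{\left(2,-5 \right)} \right)} = 45698 - 4 \left(- 5 \left(-5 + 2\right)\right)^{2} = 45698 - 4 \left(\left(-5\right) \left(-3\right)\right)^{2} = 45698 - 4 \cdot 15^{2} = 45698 - 4 \cdot 225 = 45698 - 900 = 44798$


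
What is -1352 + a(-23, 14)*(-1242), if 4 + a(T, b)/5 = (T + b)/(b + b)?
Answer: 356777/14 ≈ 25484.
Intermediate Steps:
a(T, b) = -20 + 5*(T + b)/(2*b) (a(T, b) = -20 + 5*((T + b)/(b + b)) = -20 + 5*((T + b)/((2*b))) = -20 + 5*((T + b)*(1/(2*b))) = -20 + 5*((T + b)/(2*b)) = -20 + 5*(T + b)/(2*b))
-1352 + a(-23, 14)*(-1242) = -1352 + ((5/2)*(-23 - 7*14)/14)*(-1242) = -1352 + ((5/2)*(1/14)*(-23 - 98))*(-1242) = -1352 + ((5/2)*(1/14)*(-121))*(-1242) = -1352 - 605/28*(-1242) = -1352 + 375705/14 = 356777/14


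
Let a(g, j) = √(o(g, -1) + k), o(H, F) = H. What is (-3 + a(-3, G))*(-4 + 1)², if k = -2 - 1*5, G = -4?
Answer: -27 + 9*I*√10 ≈ -27.0 + 28.461*I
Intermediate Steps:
k = -7 (k = -2 - 5 = -7)
a(g, j) = √(-7 + g) (a(g, j) = √(g - 7) = √(-7 + g))
(-3 + a(-3, G))*(-4 + 1)² = (-3 + √(-7 - 3))*(-4 + 1)² = (-3 + √(-10))*(-3)² = (-3 + I*√10)*9 = -27 + 9*I*√10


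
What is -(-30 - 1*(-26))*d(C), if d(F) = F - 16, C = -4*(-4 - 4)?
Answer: 64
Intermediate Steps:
C = 32 (C = -4*(-8) = 32)
d(F) = -16 + F
-(-30 - 1*(-26))*d(C) = -(-30 - 1*(-26))*(-16 + 32) = -(-30 + 26)*16 = -(-4)*16 = -1*(-64) = 64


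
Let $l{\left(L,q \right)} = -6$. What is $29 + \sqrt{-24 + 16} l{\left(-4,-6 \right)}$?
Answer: $29 - 12 i \sqrt{2} \approx 29.0 - 16.971 i$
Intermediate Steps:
$29 + \sqrt{-24 + 16} l{\left(-4,-6 \right)} = 29 + \sqrt{-24 + 16} \left(-6\right) = 29 + \sqrt{-8} \left(-6\right) = 29 + 2 i \sqrt{2} \left(-6\right) = 29 - 12 i \sqrt{2}$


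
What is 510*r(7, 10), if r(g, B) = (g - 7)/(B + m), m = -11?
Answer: 0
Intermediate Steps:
r(g, B) = (-7 + g)/(-11 + B) (r(g, B) = (g - 7)/(B - 11) = (-7 + g)/(-11 + B))
510*r(7, 10) = 510*((-7 + 7)/(-11 + 10)) = 510*(0/(-1)) = 510*(-1*0) = 510*0 = 0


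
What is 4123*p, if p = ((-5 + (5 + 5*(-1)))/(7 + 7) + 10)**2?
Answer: 10734525/28 ≈ 3.8338e+5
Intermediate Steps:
p = 18225/196 (p = ((-5 + (5 - 5))/14 + 10)**2 = ((-5 + 0)*(1/14) + 10)**2 = (-5*1/14 + 10)**2 = (-5/14 + 10)**2 = (135/14)**2 = 18225/196 ≈ 92.985)
4123*p = 4123*(18225/196) = 10734525/28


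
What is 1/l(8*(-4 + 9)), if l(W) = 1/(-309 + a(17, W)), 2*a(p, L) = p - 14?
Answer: -615/2 ≈ -307.50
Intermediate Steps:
a(p, L) = -7 + p/2 (a(p, L) = (p - 14)/2 = (-14 + p)/2 = -7 + p/2)
l(W) = -2/615 (l(W) = 1/(-309 + (-7 + (1/2)*17)) = 1/(-309 + (-7 + 17/2)) = 1/(-309 + 3/2) = 1/(-615/2) = -2/615)
1/l(8*(-4 + 9)) = 1/(-2/615) = -615/2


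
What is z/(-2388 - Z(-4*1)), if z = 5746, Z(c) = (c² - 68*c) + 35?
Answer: -5746/2711 ≈ -2.1195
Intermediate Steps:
Z(c) = 35 + c² - 68*c
z/(-2388 - Z(-4*1)) = 5746/(-2388 - (35 + (-4*1)² - (-272))) = 5746/(-2388 - (35 + (-4)² - 68*(-4))) = 5746/(-2388 - (35 + 16 + 272)) = 5746/(-2388 - 1*323) = 5746/(-2388 - 323) = 5746/(-2711) = 5746*(-1/2711) = -5746/2711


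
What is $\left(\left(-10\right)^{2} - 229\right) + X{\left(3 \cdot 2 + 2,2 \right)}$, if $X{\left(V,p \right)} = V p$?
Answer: $-113$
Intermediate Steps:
$\left(\left(-10\right)^{2} - 229\right) + X{\left(3 \cdot 2 + 2,2 \right)} = \left(\left(-10\right)^{2} - 229\right) + \left(3 \cdot 2 + 2\right) 2 = \left(100 - 229\right) + \left(6 + 2\right) 2 = -129 + 8 \cdot 2 = -129 + 16 = -113$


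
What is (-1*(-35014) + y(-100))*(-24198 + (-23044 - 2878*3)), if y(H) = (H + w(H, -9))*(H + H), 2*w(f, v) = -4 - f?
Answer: -2537552664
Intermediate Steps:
w(f, v) = -2 - f/2 (w(f, v) = (-4 - f)/2 = -2 - f/2)
y(H) = 2*H*(-2 + H/2) (y(H) = (H + (-2 - H/2))*(H + H) = (-2 + H/2)*(2*H) = 2*H*(-2 + H/2))
(-1*(-35014) + y(-100))*(-24198 + (-23044 - 2878*3)) = (-1*(-35014) - 100*(-4 - 100))*(-24198 + (-23044 - 2878*3)) = (35014 - 100*(-104))*(-24198 + (-23044 - 8634)) = (35014 + 10400)*(-24198 - 31678) = 45414*(-55876) = -2537552664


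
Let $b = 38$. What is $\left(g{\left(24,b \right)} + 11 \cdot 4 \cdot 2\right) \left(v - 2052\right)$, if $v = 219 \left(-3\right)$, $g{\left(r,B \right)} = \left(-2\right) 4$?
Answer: $-216720$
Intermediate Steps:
$g{\left(r,B \right)} = -8$
$v = -657$
$\left(g{\left(24,b \right)} + 11 \cdot 4 \cdot 2\right) \left(v - 2052\right) = \left(-8 + 11 \cdot 4 \cdot 2\right) \left(-657 - 2052\right) = \left(-8 + 44 \cdot 2\right) \left(-2709\right) = \left(-8 + 88\right) \left(-2709\right) = 80 \left(-2709\right) = -216720$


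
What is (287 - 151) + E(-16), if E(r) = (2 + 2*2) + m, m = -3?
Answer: 139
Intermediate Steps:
E(r) = 3 (E(r) = (2 + 2*2) - 3 = (2 + 4) - 3 = 6 - 3 = 3)
(287 - 151) + E(-16) = (287 - 151) + 3 = 136 + 3 = 139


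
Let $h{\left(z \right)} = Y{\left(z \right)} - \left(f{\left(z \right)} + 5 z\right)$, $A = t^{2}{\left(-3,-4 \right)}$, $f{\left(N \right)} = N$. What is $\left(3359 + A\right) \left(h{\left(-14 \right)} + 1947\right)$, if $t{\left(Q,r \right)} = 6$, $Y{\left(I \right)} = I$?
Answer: $6847715$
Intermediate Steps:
$A = 36$ ($A = 6^{2} = 36$)
$h{\left(z \right)} = - 5 z$ ($h{\left(z \right)} = z - \left(z + 5 z\right) = z - 6 z = - 5 z$)
$\left(3359 + A\right) \left(h{\left(-14 \right)} + 1947\right) = \left(3359 + 36\right) \left(\left(-5\right) \left(-14\right) + 1947\right) = 3395 \left(70 + 1947\right) = 3395 \cdot 2017 = 6847715$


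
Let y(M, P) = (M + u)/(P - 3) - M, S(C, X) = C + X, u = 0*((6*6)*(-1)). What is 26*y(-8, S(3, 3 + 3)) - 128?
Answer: 136/3 ≈ 45.333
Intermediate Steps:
u = 0 (u = 0*(36*(-1)) = 0*(-36) = 0)
y(M, P) = -M + M/(-3 + P) (y(M, P) = (M + 0)/(P - 3) - M = M/(-3 + P) - M = -M + M/(-3 + P))
26*y(-8, S(3, 3 + 3)) - 128 = 26*(-8*(4 - (3 + (3 + 3)))/(-3 + (3 + (3 + 3)))) - 128 = 26*(-8*(4 - (3 + 6))/(-3 + (3 + 6))) - 128 = 26*(-8*(4 - 1*9)/(-3 + 9)) - 128 = 26*(-8*(4 - 9)/6) - 128 = 26*(-8*⅙*(-5)) - 128 = 26*(20/3) - 128 = 520/3 - 128 = 136/3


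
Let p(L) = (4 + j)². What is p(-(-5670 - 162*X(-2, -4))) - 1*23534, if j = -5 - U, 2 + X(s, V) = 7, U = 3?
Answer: -23518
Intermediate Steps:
X(s, V) = 5 (X(s, V) = -2 + 7 = 5)
j = -8 (j = -5 - 1*3 = -5 - 3 = -8)
p(L) = 16 (p(L) = (4 - 8)² = (-4)² = 16)
p(-(-5670 - 162*X(-2, -4))) - 1*23534 = 16 - 1*23534 = 16 - 23534 = -23518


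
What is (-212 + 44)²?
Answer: 28224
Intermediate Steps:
(-212 + 44)² = (-168)² = 28224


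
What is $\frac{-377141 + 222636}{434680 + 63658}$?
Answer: $- \frac{154505}{498338} \approx -0.31004$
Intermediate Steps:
$\frac{-377141 + 222636}{434680 + 63658} = - \frac{154505}{498338}$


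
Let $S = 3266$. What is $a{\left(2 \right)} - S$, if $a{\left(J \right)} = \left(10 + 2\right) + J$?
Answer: $-3252$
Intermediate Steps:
$a{\left(J \right)} = 12 + J$
$a{\left(2 \right)} - S = \left(12 + 2\right) - 3266 = 14 - 3266 = -3252$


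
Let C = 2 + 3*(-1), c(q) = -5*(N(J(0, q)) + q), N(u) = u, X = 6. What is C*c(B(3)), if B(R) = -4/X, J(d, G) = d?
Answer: -10/3 ≈ -3.3333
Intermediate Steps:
B(R) = -⅔ (B(R) = -4/6 = -4*⅙ = -⅔)
c(q) = -5*q (c(q) = -5*(0 + q) = -5*q)
C = -1 (C = 2 - 3 = -1)
C*c(B(3)) = -(-5)*(-2)/3 = -1*10/3 = -10/3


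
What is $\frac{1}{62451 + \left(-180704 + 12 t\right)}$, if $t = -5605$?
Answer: $- \frac{1}{185513} \approx -5.3905 \cdot 10^{-6}$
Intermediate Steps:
$\frac{1}{62451 + \left(-180704 + 12 t\right)} = \frac{1}{62451 + \left(-180704 + 12 \left(-5605\right)\right)} = \frac{1}{62451 - 247964} = \frac{1}{-185513} = - \frac{1}{185513}$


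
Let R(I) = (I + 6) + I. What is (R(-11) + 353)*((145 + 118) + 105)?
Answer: 124016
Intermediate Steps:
R(I) = 6 + 2*I (R(I) = (6 + I) + I = 6 + 2*I)
(R(-11) + 353)*((145 + 118) + 105) = ((6 + 2*(-11)) + 353)*((145 + 118) + 105) = ((6 - 22) + 353)*(263 + 105) = (-16 + 353)*368 = 337*368 = 124016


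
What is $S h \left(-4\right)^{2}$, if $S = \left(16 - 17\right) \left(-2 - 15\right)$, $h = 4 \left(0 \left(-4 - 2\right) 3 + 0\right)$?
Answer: $0$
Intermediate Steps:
$h = 0$ ($h = 4 \left(0 \left(-4 - 2\right) 3 + 0\right) = 4 \left(0 \left(-6\right) 3 + 0\right) = 4 \left(0 \cdot 3 + 0\right) = 4 \left(0 + 0\right) = 4 \cdot 0 = 0$)
$S = 17$ ($S = \left(-1\right) \left(-17\right) = 17$)
$S h \left(-4\right)^{2} = 17 \cdot 0 \left(-4\right)^{2} = 0 \cdot 16 = 0$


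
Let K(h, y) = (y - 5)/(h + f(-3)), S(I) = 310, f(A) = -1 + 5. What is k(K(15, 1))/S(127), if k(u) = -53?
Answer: -53/310 ≈ -0.17097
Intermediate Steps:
f(A) = 4
K(h, y) = (-5 + y)/(4 + h) (K(h, y) = (y - 5)/(h + 4) = (-5 + y)/(4 + h))
k(K(15, 1))/S(127) = -53/310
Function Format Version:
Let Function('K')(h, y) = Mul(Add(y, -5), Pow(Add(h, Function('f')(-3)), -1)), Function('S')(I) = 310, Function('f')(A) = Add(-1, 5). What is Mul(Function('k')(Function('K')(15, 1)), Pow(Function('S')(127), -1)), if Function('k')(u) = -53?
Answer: Rational(-53, 310) ≈ -0.17097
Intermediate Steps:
Function('f')(A) = 4
Function('K')(h, y) = Mul(Pow(Add(4, h), -1), Add(-5, y)) (Function('K')(h, y) = Mul(Add(y, -5), Pow(Add(h, 4), -1)) = Mul(Add(-5, y), Pow(Add(4, h), -1)) = Mul(Pow(Add(4, h), -1), Add(-5, y)))
Mul(Function('k')(Function('K')(15, 1)), Pow(Function('S')(127), -1)) = Mul(-53, Pow(310, -1)) = Mul(-53, Rational(1, 310)) = Rational(-53, 310)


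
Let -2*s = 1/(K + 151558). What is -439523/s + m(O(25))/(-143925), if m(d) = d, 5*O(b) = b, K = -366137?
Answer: -5429565202884691/28785 ≈ -1.8862e+11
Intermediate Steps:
O(b) = b/5
s = 1/429158 (s = -1/(2*(-366137 + 151558)) = -½/(-214579) = -½*(-1/214579) = 1/429158 ≈ 2.3301e-6)
-439523/s + m(O(25))/(-143925) = -439523/1/429158 + ((⅕)*25)/(-143925) = -439523*429158 + 5*(-1/143925) = -188624811634 - 1/28785 = -5429565202884691/28785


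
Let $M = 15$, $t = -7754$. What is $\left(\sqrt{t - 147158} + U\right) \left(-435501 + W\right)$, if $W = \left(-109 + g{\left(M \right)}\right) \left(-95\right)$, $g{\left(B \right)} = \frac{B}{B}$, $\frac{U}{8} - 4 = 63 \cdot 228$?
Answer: $-48878901504 - 1700964 i \sqrt{9682} \approx -4.8879 \cdot 10^{10} - 1.6737 \cdot 10^{8} i$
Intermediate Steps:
$U = 114944$ ($U = 32 + 8 \cdot 63 \cdot 228 = 32 + 8 \cdot 14364 = 32 + 114912 = 114944$)
$g{\left(B \right)} = 1$
$W = 10260$ ($W = \left(-109 + 1\right) \left(-95\right) = \left(-108\right) \left(-95\right) = 10260$)
$\left(\sqrt{t - 147158} + U\right) \left(-435501 + W\right) = \left(\sqrt{-7754 - 147158} + 114944\right) \left(-435501 + 10260\right) = \left(\sqrt{-154912} + 114944\right) \left(-425241\right) = \left(4 i \sqrt{9682} + 114944\right) \left(-425241\right) = \left(114944 + 4 i \sqrt{9682}\right) \left(-425241\right) = -48878901504 - 1700964 i \sqrt{9682}$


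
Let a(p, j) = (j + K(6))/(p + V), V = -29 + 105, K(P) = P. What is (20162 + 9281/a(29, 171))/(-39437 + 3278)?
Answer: -1514393/2133381 ≈ -0.70986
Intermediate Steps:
V = 76
a(p, j) = (6 + j)/(76 + p) (a(p, j) = (j + 6)/(p + 76) = (6 + j)/(76 + p))
(20162 + 9281/a(29, 171))/(-39437 + 3278) = (20162 + 9281/(((6 + 171)/(76 + 29))))/(-39437 + 3278) = (20162 + 9281/((177/105)))/(-36159) = (20162 + 9281/(((1/105)*177)))*(-1/36159) = (20162 + 9281/(59/35))*(-1/36159) = (20162 + 9281*(35/59))*(-1/36159) = (20162 + 324835/59)*(-1/36159) = (1514393/59)*(-1/36159) = -1514393/2133381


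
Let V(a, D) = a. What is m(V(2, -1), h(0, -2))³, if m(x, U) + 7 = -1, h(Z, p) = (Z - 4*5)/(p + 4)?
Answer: -512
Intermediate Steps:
h(Z, p) = (-20 + Z)/(4 + p) (h(Z, p) = (Z - 20)/(4 + p) = (-20 + Z)/(4 + p))
m(x, U) = -8 (m(x, U) = -7 - 1 = -8)
m(V(2, -1), h(0, -2))³ = (-8)³ = -512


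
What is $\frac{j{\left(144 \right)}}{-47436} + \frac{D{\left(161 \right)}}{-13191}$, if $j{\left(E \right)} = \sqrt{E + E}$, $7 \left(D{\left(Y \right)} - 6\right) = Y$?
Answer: $- \frac{29}{13191} - \frac{\sqrt{2}}{3953} \approx -0.0025562$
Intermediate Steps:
$D{\left(Y \right)} = 6 + \frac{Y}{7}$
$j{\left(E \right)} = \sqrt{2} \sqrt{E}$ ($j{\left(E \right)} = \sqrt{2 E} = \sqrt{2} \sqrt{E}$)
$\frac{j{\left(144 \right)}}{-47436} + \frac{D{\left(161 \right)}}{-13191} = \frac{\sqrt{2} \sqrt{144}}{-47436} + \frac{6 + \frac{1}{7} \cdot 161}{-13191} = \sqrt{2} \cdot 12 \left(- \frac{1}{47436}\right) + \left(6 + 23\right) \left(- \frac{1}{13191}\right) = 12 \sqrt{2} \left(- \frac{1}{47436}\right) + 29 \left(- \frac{1}{13191}\right) = - \frac{\sqrt{2}}{3953} - \frac{29}{13191} = - \frac{29}{13191} - \frac{\sqrt{2}}{3953}$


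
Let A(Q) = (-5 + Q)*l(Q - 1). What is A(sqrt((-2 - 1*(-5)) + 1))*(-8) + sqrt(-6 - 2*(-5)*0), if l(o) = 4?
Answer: 96 + I*sqrt(6) ≈ 96.0 + 2.4495*I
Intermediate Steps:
A(Q) = -20 + 4*Q (A(Q) = (-5 + Q)*4 = -20 + 4*Q)
A(sqrt((-2 - 1*(-5)) + 1))*(-8) + sqrt(-6 - 2*(-5)*0) = (-20 + 4*sqrt((-2 - 1*(-5)) + 1))*(-8) + sqrt(-6 - 2*(-5)*0) = (-20 + 4*sqrt((-2 + 5) + 1))*(-8) + sqrt(-6 + 10*0) = (-20 + 4*sqrt(3 + 1))*(-8) + sqrt(-6 + 0) = (-20 + 4*sqrt(4))*(-8) + sqrt(-6) = (-20 + 4*2)*(-8) + I*sqrt(6) = (-20 + 8)*(-8) + I*sqrt(6) = -12*(-8) + I*sqrt(6) = 96 + I*sqrt(6)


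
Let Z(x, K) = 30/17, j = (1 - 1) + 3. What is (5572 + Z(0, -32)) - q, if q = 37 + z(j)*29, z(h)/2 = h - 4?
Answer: 95111/17 ≈ 5594.8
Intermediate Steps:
j = 3 (j = 0 + 3 = 3)
Z(x, K) = 30/17 (Z(x, K) = 30*(1/17) = 30/17)
z(h) = -8 + 2*h (z(h) = 2*(h - 4) = 2*(-4 + h) = -8 + 2*h)
q = -21 (q = 37 + (-8 + 2*3)*29 = 37 + (-8 + 6)*29 = 37 - 2*29 = 37 - 58 = -21)
(5572 + Z(0, -32)) - q = (5572 + 30/17) - 1*(-21) = 94754/17 + 21 = 95111/17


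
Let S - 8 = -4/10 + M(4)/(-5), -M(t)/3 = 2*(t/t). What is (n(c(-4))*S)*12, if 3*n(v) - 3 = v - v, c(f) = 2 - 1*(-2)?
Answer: 528/5 ≈ 105.60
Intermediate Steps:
M(t) = -6 (M(t) = -6*t/t = -6)
c(f) = 4 (c(f) = 2 + 2 = 4)
n(v) = 1 (n(v) = 1 + (v - v)/3 = 1 + (1/3)*0 = 1 + 0 = 1)
S = 44/5 (S = 8 + (-4/10 - 6/(-5)) = 8 + (-4*1/10 - 6*(-1/5)) = 8 + (-2/5 + 6/5) = 8 + 4/5 = 44/5 ≈ 8.8000)
(n(c(-4))*S)*12 = (1*(44/5))*12 = (44/5)*12 = 528/5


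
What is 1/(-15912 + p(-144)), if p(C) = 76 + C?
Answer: -1/15980 ≈ -6.2578e-5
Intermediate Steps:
1/(-15912 + p(-144)) = 1/(-15912 + (76 - 144)) = 1/(-15912 - 68) = 1/(-15980) = -1/15980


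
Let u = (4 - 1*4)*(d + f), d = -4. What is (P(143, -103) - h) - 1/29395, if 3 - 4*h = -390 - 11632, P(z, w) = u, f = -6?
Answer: -353474879/117580 ≈ -3006.3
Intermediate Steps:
u = 0 (u = (4 - 1*4)*(-4 - 6) = (4 - 4)*(-10) = 0*(-10) = 0)
P(z, w) = 0
h = 12025/4 (h = 3/4 - (-390 - 11632)/4 = 3/4 - 1/4*(-12022) = 3/4 + 6011/2 = 12025/4 ≈ 3006.3)
(P(143, -103) - h) - 1/29395 = (0 - 1*12025/4) - 1/29395 = (0 - 12025/4) - 1*1/29395 = -12025/4 - 1/29395 = -353474879/117580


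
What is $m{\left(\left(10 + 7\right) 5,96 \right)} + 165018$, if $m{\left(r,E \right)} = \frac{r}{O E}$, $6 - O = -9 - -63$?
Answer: $\frac{760402859}{4608} \approx 1.6502 \cdot 10^{5}$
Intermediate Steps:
$O = -48$ ($O = 6 - \left(-9 - -63\right) = 6 - \left(-9 + 63\right) = 6 - 54 = -48$)
$m{\left(r,E \right)} = - \frac{r}{48 E}$ ($m{\left(r,E \right)} = \frac{r}{\left(-48\right) E} = r \left(- \frac{1}{48 E}\right) = - \frac{r}{48 E}$)
$m{\left(\left(10 + 7\right) 5,96 \right)} + 165018 = - \frac{\left(10 + 7\right) 5}{48 \cdot 96} + 165018 = \left(- \frac{1}{48}\right) 17 \cdot 5 \cdot \frac{1}{96} + 165018 = \left(- \frac{1}{48}\right) 85 \cdot \frac{1}{96} + 165018 = - \frac{85}{4608} + 165018 = \frac{760402859}{4608}$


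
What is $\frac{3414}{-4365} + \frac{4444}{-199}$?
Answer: $- \frac{6692482}{289545} \approx -23.114$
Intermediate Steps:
$\frac{3414}{-4365} + \frac{4444}{-199} = 3414 \left(- \frac{1}{4365}\right) + 4444 \left(- \frac{1}{199}\right) = - \frac{1138}{1455} - \frac{4444}{199} = - \frac{6692482}{289545}$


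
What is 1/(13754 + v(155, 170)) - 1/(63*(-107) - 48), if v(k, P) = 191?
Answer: 20734/94672605 ≈ 0.00021901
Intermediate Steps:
1/(13754 + v(155, 170)) - 1/(63*(-107) - 48) = 1/(13754 + 191) - 1/(63*(-107) - 48) = 1/13945 - 1/(-6741 - 48) = 1/13945 - 1/(-6789) = 1/13945 - 1*(-1/6789) = 1/13945 + 1/6789 = 20734/94672605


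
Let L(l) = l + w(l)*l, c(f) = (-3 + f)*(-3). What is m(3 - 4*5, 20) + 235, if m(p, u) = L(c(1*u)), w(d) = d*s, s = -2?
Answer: -5018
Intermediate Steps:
c(f) = 9 - 3*f
w(d) = -2*d (w(d) = d*(-2) = -2*d)
L(l) = l - 2*l² (L(l) = l + (-2*l)*l = l - 2*l²)
m(p, u) = (-17 + 6*u)*(9 - 3*u) (m(p, u) = (9 - 3*u)*(1 - 2*(9 - 3*u)) = (9 - 3*u)*(1 + (-18 + 6*u)) = (9 - 3*u)*(-17 + 6*u) = (-17 + 6*u)*(9 - 3*u))
m(3 - 4*5, 20) + 235 = (-153 - 18*20² + 105*20) + 235 = (-153 - 18*400 + 2100) + 235 = (-153 - 7200 + 2100) + 235 = -5253 + 235 = -5018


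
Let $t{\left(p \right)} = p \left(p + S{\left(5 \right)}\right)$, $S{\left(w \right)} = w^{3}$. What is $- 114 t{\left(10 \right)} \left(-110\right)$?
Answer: $16929000$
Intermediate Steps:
$t{\left(p \right)} = p \left(125 + p\right)$ ($t{\left(p \right)} = p \left(p + 5^{3}\right) = p \left(p + 125\right) = p \left(125 + p\right)$)
$- 114 t{\left(10 \right)} \left(-110\right) = - 114 \cdot 10 \left(125 + 10\right) \left(-110\right) = - 114 \cdot 10 \cdot 135 \left(-110\right) = \left(-114\right) 1350 \left(-110\right) = \left(-153900\right) \left(-110\right) = 16929000$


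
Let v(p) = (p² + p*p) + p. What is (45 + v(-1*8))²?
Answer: 27225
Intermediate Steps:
v(p) = p + 2*p² (v(p) = (p² + p²) + p = 2*p² + p = p + 2*p²)
(45 + v(-1*8))² = (45 + (-1*8)*(1 + 2*(-1*8)))² = (45 - 8*(1 + 2*(-8)))² = (45 - 8*(1 - 16))² = (45 - 8*(-15))² = (45 + 120)² = 165² = 27225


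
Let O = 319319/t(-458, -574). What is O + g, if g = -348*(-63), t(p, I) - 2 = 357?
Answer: 8190035/359 ≈ 22813.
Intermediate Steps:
t(p, I) = 359 (t(p, I) = 2 + 357 = 359)
g = 21924
O = 319319/359 ≈ 889.47
O + g = 319319/359 + 21924 = 8190035/359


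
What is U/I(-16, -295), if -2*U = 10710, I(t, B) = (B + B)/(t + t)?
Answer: -17136/59 ≈ -290.44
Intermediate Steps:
I(t, B) = B/t (I(t, B) = (2*B)/((2*t)) = (2*B)*(1/(2*t)) = B/t)
U = -5355 (U = -1/2*10710 = -5355)
U/I(-16, -295) = -5355/((-295/(-16))) = -5355/((-295*(-1/16))) = -5355/295/16 = -5355*16/295 = -17136/59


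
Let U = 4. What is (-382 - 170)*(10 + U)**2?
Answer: -108192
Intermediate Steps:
(-382 - 170)*(10 + U)**2 = (-382 - 170)*(10 + 4)**2 = -552*14**2 = -552*196 = -108192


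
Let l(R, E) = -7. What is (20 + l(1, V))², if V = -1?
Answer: 169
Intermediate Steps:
(20 + l(1, V))² = (20 - 7)² = 13² = 169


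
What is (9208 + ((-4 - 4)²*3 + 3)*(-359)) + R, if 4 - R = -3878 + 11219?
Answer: -68134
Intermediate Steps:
R = -7337 (R = 4 - (-3878 + 11219) = 4 - 1*7341 = 4 - 7341 = -7337)
(9208 + ((-4 - 4)²*3 + 3)*(-359)) + R = (9208 + ((-4 - 4)²*3 + 3)*(-359)) - 7337 = (9208 + ((-8)²*3 + 3)*(-359)) - 7337 = (9208 + (64*3 + 3)*(-359)) - 7337 = (9208 + (192 + 3)*(-359)) - 7337 = (9208 + 195*(-359)) - 7337 = (9208 - 70005) - 7337 = -60797 - 7337 = -68134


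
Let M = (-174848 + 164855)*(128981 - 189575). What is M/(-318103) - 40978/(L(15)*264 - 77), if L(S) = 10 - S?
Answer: -832870406540/444389891 ≈ -1874.2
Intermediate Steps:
M = 605515842 (M = -9993*(-60594) = 605515842)
M/(-318103) - 40978/(L(15)*264 - 77) = 605515842/(-318103) - 40978/((10 - 1*15)*264 - 77) = 605515842*(-1/318103) - 40978/((10 - 15)*264 - 77) = -605515842/318103 - 40978/(-5*264 - 77) = -605515842/318103 - 40978/(-1320 - 77) = -605515842/318103 - 40978/(-1397) = -605515842/318103 - 40978*(-1/1397) = -605515842/318103 + 40978/1397 = -832870406540/444389891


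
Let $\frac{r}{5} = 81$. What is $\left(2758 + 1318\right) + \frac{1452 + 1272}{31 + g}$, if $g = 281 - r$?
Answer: $\frac{125448}{31} \approx 4046.7$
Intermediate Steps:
$r = 405$ ($r = 5 \cdot 81 = 405$)
$g = -124$ ($g = 281 - 405 = -124$)
$\left(2758 + 1318\right) + \frac{1452 + 1272}{31 + g} = \left(2758 + 1318\right) + \frac{1452 + 1272}{31 - 124} = 4076 + \frac{2724}{-93} = 4076 + 2724 \left(- \frac{1}{93}\right) = 4076 - \frac{908}{31} = \frac{125448}{31}$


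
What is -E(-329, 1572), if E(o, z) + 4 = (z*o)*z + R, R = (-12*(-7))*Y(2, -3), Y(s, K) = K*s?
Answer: 813020044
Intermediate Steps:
R = -504 (R = (-12*(-7))*(-3*2) = 84*(-6) = -504)
E(o, z) = -508 + o*z² (E(o, z) = -4 + ((z*o)*z - 504) = -4 + ((o*z)*z - 504) = -4 + (o*z² - 504) = -4 + (-504 + o*z²) = -508 + o*z²)
-E(-329, 1572) = -(-508 - 329*1572²) = -(-508 - 329*2471184) = -(-508 - 813019536) = -1*(-813020044) = 813020044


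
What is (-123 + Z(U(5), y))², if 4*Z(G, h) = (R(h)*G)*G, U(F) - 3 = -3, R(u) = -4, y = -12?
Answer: 15129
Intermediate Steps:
U(F) = 0 (U(F) = 3 - 3 = 0)
Z(G, h) = -G² (Z(G, h) = ((-4*G)*G)/4 = (-4*G²)/4 = -G²)
(-123 + Z(U(5), y))² = (-123 - 1*0²)² = (-123 - 1*0)² = (-123 + 0)² = (-123)² = 15129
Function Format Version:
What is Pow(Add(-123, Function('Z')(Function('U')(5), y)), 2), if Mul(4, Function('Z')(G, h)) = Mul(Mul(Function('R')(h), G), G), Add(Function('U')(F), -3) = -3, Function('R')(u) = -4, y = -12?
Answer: 15129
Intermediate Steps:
Function('U')(F) = 0 (Function('U')(F) = Add(3, -3) = 0)
Function('Z')(G, h) = Mul(-1, Pow(G, 2)) (Function('Z')(G, h) = Mul(Rational(1, 4), Mul(Mul(-4, G), G)) = Mul(Rational(1, 4), Mul(-4, Pow(G, 2))) = Mul(-1, Pow(G, 2)))
Pow(Add(-123, Function('Z')(Function('U')(5), y)), 2) = Pow(Add(-123, Mul(-1, Pow(0, 2))), 2) = Pow(Add(-123, Mul(-1, 0)), 2) = Pow(Add(-123, 0), 2) = Pow(-123, 2) = 15129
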